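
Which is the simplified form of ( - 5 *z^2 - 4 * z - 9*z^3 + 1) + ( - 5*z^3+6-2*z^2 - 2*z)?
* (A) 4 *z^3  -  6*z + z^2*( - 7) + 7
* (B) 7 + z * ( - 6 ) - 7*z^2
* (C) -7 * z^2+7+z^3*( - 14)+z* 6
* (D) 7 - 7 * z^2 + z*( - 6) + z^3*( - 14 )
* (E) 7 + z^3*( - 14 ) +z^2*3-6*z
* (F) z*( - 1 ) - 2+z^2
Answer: D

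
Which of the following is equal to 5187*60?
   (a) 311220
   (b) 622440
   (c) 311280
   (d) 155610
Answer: a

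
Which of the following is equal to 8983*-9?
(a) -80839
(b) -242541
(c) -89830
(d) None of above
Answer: d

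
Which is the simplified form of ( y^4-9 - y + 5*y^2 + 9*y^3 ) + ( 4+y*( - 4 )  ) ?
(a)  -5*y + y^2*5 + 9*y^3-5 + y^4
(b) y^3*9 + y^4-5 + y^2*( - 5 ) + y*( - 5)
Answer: a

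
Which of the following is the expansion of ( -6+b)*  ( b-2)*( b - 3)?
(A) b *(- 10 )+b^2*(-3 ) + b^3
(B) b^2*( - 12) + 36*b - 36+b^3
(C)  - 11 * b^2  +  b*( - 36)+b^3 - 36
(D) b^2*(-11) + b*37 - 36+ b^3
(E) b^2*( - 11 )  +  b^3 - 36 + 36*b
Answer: E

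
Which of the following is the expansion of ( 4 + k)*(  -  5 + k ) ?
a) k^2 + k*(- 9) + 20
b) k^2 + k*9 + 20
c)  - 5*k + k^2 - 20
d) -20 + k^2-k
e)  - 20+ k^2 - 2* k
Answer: d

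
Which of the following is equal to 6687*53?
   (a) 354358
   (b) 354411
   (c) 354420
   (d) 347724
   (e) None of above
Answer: b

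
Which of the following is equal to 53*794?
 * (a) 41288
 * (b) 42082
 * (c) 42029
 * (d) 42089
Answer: b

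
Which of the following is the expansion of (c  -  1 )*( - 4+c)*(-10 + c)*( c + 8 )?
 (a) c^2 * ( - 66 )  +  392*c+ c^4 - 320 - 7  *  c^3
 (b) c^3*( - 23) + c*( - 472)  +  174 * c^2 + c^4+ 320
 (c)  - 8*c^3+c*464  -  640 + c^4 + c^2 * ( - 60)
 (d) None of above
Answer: a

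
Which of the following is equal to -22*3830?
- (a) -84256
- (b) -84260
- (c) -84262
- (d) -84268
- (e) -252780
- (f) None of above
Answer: b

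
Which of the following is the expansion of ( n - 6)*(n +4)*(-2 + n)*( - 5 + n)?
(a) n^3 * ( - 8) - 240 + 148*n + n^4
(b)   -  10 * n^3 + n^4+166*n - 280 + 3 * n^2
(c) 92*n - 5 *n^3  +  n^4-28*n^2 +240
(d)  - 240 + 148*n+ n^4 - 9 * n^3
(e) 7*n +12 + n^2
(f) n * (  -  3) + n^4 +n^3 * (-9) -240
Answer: d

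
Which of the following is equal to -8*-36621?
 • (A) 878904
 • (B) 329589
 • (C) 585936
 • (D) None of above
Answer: D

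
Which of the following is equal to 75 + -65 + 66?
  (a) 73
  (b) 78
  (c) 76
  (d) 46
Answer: c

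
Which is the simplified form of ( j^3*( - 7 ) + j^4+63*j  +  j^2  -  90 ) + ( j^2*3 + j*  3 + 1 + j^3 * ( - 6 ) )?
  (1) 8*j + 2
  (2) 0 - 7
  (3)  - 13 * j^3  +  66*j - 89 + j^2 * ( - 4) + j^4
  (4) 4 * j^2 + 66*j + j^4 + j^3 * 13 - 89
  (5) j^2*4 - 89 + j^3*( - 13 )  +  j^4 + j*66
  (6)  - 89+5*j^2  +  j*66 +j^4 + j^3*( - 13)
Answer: 5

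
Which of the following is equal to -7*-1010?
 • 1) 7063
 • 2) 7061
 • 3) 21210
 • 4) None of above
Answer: 4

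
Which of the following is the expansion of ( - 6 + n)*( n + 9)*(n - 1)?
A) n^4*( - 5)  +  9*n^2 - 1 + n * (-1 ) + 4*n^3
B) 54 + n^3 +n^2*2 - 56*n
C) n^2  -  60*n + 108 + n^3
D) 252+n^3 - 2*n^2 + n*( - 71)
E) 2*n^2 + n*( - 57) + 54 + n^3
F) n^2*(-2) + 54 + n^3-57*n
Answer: E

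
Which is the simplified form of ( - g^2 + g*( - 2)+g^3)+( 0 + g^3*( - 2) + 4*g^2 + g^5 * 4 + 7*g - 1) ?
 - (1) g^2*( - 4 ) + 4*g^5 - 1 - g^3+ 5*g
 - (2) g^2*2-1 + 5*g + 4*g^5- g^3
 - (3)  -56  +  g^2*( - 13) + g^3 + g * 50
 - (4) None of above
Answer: 4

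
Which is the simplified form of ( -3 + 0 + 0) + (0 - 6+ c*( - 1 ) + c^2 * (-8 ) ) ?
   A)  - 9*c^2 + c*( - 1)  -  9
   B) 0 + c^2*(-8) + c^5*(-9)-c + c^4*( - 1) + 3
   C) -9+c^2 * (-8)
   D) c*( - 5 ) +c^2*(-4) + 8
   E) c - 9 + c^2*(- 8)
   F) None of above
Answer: F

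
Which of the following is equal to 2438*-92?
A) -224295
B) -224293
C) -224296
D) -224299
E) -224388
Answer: C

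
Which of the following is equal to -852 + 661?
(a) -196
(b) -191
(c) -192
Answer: b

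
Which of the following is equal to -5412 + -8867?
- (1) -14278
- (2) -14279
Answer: 2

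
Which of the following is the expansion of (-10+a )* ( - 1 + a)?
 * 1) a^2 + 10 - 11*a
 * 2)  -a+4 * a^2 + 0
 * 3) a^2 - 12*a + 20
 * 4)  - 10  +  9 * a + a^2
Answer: 1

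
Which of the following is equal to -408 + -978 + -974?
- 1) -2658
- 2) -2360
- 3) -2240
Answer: 2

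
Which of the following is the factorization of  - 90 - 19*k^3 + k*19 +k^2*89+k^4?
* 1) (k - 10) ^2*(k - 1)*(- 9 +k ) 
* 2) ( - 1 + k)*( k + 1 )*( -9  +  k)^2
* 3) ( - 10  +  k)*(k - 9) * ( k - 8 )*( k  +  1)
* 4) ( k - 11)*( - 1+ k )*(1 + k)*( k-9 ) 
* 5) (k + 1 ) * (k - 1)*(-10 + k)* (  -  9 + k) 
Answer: 5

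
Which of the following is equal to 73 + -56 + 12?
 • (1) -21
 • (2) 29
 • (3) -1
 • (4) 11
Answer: 2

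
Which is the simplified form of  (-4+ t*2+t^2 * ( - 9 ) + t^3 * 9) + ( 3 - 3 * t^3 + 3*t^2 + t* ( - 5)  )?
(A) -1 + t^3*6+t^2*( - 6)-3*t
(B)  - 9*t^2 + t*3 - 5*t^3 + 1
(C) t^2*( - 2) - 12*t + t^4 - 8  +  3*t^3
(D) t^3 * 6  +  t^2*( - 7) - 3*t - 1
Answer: A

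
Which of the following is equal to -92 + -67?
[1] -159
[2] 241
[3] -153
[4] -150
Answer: 1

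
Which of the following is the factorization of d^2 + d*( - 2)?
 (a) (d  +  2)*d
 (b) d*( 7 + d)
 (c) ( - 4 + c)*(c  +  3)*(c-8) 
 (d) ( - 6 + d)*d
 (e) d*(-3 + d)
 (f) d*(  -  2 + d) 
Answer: f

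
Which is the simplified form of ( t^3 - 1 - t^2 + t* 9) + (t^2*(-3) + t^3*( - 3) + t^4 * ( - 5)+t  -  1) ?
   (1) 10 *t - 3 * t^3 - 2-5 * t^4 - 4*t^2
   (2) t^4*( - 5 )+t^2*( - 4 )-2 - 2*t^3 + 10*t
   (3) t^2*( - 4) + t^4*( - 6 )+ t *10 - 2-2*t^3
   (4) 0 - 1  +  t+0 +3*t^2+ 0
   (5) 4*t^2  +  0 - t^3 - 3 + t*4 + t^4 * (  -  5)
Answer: 2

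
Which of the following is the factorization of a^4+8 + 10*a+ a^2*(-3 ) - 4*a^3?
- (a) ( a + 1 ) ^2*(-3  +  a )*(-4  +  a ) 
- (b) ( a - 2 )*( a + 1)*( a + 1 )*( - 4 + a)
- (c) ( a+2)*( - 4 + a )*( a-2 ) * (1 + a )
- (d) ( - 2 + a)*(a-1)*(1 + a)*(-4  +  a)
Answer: b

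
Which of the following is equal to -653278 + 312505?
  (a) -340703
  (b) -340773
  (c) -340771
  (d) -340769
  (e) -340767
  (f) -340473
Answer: b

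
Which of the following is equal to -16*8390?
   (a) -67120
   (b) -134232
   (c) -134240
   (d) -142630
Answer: c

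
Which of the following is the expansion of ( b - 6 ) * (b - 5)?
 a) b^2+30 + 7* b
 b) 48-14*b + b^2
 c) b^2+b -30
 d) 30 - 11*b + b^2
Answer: d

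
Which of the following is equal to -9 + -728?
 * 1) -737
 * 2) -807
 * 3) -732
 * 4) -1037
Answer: 1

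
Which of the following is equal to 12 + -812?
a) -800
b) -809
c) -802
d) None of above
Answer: a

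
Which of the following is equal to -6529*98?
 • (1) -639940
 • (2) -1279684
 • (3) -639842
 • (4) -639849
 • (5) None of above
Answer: 3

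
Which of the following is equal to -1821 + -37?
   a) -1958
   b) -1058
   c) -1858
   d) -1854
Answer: c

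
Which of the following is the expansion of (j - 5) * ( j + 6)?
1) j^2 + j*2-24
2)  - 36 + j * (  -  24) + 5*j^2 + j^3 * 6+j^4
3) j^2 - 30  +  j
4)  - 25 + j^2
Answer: 3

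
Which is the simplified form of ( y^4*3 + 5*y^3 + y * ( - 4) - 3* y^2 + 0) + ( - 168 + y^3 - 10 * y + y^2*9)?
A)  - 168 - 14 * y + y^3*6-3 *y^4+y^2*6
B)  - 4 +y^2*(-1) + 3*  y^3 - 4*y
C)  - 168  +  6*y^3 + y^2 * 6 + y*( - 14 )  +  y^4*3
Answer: C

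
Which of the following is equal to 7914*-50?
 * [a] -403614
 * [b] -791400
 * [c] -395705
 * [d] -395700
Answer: d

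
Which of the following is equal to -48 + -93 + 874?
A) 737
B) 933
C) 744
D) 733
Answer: D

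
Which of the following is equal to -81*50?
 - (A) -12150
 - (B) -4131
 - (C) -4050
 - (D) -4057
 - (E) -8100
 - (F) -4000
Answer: C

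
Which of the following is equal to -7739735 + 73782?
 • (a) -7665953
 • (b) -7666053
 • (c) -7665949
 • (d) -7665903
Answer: a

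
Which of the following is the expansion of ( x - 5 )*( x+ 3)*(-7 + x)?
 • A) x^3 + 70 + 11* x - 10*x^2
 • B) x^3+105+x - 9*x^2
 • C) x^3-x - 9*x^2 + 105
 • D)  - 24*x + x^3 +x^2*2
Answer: C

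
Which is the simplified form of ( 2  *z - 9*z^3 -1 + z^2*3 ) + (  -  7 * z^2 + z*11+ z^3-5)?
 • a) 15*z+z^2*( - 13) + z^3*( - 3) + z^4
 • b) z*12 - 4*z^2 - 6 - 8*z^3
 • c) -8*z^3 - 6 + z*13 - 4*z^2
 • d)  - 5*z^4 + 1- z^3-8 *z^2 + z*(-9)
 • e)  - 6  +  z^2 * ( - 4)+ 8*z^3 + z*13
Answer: c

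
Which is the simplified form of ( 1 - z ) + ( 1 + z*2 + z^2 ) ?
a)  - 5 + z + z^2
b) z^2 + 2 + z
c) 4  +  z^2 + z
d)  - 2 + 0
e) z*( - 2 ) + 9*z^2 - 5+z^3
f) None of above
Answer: b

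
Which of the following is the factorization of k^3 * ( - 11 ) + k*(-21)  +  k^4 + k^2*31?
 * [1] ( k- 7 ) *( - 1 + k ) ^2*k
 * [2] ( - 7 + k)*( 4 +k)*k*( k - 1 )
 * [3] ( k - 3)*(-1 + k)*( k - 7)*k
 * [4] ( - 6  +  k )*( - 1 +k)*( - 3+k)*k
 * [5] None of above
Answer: 3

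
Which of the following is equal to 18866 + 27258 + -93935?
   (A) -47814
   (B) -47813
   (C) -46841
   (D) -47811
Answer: D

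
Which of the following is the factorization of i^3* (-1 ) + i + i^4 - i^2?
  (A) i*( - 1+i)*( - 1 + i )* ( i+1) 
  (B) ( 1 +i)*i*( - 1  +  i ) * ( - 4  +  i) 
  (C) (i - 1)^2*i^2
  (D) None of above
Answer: A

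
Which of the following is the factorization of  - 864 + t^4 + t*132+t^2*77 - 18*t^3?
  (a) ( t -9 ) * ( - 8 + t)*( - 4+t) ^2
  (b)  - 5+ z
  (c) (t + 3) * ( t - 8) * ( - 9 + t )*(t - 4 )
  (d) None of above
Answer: c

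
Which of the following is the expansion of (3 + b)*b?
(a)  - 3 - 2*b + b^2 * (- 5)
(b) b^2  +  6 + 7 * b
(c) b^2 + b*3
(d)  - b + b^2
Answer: c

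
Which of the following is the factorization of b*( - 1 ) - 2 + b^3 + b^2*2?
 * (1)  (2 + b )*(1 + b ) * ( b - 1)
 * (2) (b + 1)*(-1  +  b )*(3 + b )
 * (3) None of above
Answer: 1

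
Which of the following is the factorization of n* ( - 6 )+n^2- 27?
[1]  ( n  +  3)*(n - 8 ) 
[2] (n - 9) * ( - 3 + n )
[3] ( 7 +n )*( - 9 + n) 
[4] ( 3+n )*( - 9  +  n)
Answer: 4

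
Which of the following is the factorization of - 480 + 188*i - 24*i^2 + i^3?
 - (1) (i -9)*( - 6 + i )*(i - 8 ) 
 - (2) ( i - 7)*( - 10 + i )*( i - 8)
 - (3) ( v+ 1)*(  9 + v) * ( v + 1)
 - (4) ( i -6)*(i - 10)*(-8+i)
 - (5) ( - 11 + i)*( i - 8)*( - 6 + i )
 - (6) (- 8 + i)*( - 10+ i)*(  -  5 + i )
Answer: 4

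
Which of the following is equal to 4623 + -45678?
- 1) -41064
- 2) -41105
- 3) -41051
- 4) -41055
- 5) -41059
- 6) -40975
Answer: 4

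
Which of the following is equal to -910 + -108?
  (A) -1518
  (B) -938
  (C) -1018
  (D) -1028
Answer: C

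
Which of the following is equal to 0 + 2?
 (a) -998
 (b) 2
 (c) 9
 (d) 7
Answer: b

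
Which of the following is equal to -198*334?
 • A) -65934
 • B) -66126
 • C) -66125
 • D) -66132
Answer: D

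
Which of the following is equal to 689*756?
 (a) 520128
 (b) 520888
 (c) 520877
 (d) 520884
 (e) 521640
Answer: d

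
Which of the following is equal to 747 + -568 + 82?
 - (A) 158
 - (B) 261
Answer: B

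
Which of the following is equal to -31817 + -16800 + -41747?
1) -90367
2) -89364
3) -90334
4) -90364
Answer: 4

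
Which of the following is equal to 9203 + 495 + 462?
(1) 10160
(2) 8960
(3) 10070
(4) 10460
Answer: 1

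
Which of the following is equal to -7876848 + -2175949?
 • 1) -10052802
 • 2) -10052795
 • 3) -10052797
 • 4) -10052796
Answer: 3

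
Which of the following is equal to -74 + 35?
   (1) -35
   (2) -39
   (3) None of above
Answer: 2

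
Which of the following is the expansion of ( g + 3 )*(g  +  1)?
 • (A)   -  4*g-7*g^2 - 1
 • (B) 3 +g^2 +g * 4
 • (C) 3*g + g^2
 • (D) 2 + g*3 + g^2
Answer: B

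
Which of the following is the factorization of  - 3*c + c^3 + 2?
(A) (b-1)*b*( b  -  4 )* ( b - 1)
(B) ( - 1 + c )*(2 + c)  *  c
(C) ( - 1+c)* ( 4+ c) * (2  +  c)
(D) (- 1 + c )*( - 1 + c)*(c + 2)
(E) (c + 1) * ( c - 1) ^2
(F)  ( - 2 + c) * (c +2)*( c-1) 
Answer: D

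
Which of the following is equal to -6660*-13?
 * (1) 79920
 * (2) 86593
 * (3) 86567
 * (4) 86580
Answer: 4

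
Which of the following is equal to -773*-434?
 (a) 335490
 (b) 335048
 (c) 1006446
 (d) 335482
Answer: d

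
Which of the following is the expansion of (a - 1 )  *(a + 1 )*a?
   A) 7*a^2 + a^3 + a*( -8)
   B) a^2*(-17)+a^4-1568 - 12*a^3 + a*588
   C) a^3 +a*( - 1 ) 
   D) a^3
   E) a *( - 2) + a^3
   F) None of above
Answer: C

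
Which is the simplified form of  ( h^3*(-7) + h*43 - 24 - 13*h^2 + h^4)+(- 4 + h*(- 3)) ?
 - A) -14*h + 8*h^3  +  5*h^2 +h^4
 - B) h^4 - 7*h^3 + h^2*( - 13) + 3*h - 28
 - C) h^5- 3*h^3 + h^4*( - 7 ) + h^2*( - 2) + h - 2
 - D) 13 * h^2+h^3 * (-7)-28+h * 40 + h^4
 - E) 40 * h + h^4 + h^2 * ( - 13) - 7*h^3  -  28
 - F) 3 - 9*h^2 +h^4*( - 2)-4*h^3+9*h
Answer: E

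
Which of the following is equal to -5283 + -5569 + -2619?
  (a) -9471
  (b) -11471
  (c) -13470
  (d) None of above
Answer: d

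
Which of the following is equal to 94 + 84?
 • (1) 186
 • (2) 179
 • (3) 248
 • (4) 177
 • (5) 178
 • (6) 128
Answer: 5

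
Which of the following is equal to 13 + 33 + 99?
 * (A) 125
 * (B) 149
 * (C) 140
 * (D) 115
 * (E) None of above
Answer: E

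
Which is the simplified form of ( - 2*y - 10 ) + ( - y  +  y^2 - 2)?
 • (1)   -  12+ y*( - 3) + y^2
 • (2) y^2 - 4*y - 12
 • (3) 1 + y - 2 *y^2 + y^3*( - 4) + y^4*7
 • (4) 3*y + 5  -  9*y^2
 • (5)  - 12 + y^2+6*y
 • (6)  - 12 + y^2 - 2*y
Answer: 1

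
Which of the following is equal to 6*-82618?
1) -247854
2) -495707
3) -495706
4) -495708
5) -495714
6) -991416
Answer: 4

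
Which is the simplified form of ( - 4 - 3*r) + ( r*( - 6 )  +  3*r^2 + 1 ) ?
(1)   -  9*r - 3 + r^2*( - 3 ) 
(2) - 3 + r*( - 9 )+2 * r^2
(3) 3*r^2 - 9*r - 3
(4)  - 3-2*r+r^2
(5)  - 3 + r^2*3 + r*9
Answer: 3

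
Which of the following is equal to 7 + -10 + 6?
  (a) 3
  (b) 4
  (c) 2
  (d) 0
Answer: a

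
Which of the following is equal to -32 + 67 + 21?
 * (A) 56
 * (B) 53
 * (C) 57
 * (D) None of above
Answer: A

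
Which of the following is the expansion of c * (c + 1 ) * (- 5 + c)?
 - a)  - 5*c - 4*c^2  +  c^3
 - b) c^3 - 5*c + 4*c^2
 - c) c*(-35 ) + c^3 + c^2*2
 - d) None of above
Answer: a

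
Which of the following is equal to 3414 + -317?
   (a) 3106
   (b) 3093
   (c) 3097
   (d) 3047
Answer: c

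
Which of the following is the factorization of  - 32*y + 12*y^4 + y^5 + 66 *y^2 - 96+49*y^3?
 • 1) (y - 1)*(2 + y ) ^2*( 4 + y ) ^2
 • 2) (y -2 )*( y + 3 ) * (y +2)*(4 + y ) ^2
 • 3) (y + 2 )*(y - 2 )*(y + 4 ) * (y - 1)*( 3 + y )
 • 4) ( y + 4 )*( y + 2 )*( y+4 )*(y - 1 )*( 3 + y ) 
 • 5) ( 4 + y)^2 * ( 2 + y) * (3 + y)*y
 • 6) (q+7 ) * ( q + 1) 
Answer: 4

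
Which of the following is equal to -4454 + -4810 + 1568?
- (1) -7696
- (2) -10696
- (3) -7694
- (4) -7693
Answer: 1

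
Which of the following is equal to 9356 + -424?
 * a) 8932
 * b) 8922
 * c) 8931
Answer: a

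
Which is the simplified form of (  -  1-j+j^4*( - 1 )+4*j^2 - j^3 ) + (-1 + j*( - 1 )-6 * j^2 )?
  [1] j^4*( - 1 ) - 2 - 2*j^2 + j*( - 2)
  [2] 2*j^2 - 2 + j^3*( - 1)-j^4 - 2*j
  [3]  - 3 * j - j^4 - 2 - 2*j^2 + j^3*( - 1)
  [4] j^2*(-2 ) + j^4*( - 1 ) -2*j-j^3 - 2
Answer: 4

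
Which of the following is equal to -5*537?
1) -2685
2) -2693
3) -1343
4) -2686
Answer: 1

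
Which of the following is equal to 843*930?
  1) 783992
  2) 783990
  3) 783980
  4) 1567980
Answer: 2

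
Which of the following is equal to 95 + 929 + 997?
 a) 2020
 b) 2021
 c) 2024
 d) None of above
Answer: b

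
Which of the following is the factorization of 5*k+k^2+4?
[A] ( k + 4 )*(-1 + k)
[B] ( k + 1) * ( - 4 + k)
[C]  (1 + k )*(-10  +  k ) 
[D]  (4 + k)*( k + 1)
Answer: D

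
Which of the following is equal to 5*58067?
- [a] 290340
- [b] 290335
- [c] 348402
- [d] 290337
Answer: b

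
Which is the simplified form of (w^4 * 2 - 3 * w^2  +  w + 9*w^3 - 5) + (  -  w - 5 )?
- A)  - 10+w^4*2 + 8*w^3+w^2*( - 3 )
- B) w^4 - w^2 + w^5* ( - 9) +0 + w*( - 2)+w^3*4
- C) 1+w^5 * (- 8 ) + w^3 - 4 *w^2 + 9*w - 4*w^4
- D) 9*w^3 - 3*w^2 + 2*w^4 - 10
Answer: D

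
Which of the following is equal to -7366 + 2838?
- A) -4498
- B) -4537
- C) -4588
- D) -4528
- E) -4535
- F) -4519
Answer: D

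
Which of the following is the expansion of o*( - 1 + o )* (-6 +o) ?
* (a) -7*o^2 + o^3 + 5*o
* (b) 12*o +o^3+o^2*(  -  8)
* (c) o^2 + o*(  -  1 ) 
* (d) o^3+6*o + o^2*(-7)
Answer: d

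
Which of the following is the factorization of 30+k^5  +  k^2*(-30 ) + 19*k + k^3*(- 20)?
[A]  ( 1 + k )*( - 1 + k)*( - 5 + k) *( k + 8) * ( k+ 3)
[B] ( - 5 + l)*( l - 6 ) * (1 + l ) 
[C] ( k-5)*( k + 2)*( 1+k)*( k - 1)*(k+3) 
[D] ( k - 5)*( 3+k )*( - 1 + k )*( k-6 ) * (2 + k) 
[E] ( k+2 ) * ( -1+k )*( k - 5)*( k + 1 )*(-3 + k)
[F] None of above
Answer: C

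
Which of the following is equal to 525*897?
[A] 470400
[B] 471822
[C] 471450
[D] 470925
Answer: D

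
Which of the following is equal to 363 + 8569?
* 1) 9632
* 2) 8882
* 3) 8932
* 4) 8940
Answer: 3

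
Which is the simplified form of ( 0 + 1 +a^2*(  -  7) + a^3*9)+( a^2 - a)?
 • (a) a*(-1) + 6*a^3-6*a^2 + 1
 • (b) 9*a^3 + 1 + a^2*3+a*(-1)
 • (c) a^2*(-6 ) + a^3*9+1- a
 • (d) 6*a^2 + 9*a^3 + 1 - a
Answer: c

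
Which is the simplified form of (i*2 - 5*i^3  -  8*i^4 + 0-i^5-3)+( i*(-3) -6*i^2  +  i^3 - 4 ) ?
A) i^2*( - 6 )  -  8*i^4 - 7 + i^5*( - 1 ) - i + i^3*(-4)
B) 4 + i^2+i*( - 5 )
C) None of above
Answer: A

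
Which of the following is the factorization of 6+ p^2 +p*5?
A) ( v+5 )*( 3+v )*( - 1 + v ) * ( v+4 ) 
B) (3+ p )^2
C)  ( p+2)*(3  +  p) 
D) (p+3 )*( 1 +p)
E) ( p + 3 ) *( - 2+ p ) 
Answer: C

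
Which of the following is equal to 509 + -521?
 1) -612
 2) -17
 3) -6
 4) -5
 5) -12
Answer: 5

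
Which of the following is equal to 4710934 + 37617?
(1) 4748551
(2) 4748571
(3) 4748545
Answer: 1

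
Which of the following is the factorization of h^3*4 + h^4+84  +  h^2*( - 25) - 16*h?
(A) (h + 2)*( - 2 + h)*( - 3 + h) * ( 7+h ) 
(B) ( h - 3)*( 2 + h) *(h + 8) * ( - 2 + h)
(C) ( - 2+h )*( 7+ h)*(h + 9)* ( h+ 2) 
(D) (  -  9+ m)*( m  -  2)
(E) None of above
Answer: A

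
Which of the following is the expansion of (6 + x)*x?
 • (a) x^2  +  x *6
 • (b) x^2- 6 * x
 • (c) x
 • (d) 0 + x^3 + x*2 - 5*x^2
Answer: a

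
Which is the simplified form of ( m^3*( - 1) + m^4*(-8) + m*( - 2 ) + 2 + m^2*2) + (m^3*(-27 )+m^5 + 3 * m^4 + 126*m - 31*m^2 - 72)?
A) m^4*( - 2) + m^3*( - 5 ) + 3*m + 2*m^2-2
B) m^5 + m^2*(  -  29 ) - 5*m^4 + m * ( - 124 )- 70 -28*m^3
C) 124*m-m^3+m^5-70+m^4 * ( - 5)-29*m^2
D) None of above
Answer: D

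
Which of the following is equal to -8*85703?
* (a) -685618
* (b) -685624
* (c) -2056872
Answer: b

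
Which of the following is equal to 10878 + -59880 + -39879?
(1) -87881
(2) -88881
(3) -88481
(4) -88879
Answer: 2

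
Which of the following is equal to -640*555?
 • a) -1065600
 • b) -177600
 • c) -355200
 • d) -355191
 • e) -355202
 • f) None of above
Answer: c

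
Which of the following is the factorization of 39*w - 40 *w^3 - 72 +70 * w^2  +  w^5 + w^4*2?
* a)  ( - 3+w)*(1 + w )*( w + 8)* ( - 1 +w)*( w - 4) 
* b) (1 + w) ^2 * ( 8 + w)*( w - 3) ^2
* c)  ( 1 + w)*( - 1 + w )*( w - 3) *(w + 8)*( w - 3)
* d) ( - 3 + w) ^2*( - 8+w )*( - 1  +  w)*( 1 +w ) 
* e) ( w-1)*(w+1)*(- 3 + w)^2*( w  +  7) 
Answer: c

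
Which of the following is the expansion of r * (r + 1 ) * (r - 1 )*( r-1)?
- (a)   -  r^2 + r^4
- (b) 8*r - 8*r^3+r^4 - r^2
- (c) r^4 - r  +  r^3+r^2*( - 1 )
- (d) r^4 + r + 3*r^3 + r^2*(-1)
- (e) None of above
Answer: e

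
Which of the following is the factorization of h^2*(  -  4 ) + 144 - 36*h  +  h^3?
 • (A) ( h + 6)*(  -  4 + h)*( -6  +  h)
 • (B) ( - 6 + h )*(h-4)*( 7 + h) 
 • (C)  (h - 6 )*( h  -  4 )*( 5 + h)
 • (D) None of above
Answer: A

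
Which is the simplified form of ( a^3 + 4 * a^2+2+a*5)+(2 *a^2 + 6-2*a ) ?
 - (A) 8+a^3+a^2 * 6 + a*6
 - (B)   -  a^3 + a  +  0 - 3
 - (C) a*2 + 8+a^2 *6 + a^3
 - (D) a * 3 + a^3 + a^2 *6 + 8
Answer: D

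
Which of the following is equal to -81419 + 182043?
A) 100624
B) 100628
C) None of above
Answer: A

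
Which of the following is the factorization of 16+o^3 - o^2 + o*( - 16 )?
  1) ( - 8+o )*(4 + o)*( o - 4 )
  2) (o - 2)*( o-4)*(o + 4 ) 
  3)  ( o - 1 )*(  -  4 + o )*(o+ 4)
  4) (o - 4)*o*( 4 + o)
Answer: 3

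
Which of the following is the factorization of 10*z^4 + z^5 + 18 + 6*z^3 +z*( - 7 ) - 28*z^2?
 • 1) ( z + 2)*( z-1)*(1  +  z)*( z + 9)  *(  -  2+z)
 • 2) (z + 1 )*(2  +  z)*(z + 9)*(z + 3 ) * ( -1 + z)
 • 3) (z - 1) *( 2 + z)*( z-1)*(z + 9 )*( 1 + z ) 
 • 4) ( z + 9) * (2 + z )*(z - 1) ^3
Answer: 3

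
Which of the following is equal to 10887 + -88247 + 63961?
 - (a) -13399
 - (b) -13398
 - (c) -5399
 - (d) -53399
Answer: a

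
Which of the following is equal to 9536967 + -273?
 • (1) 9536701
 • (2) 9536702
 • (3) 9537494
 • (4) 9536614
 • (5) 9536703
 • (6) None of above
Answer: 6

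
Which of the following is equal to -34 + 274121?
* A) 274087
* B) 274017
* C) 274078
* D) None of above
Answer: A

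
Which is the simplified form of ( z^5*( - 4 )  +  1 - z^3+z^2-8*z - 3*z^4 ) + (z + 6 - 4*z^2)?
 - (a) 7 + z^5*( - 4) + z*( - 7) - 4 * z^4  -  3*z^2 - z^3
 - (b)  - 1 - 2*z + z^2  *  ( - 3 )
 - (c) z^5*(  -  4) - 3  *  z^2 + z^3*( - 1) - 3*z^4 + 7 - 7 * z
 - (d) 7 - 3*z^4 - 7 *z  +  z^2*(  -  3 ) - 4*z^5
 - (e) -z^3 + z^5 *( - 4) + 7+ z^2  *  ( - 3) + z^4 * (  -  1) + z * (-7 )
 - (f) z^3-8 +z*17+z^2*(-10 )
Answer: c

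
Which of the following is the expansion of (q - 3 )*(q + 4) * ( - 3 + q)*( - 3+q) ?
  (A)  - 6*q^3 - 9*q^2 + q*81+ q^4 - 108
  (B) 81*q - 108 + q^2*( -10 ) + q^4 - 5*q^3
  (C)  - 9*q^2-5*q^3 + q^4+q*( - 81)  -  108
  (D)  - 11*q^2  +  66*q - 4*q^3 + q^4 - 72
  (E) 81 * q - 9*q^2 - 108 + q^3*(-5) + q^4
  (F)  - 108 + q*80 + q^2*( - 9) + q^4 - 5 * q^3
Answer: E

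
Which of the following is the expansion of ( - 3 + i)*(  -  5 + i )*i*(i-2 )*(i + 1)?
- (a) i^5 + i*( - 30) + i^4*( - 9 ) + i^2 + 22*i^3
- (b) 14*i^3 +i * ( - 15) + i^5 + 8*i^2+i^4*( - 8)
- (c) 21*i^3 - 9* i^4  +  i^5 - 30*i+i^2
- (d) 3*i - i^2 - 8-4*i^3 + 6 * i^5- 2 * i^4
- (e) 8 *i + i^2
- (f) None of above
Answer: c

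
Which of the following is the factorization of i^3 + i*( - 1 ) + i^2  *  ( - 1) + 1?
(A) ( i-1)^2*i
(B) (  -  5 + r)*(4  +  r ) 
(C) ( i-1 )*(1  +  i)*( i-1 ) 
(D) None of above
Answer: C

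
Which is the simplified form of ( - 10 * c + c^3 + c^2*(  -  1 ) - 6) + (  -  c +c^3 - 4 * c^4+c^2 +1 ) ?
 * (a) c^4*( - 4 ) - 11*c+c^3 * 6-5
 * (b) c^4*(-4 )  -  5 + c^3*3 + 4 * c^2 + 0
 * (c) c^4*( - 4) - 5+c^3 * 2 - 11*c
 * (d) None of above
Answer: c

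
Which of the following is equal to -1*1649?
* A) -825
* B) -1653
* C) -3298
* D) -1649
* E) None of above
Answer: D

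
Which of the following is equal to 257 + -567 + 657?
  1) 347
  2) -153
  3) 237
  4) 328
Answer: 1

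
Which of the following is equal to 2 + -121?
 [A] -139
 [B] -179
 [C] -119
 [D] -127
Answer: C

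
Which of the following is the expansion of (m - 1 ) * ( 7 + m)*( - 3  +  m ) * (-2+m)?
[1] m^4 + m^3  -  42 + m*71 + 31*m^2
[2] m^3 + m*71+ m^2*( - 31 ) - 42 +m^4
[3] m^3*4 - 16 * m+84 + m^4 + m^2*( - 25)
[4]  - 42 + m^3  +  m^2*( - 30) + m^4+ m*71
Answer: 2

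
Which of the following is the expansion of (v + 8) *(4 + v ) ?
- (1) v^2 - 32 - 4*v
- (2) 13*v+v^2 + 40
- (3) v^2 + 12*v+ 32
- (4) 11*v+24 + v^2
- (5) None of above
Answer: 3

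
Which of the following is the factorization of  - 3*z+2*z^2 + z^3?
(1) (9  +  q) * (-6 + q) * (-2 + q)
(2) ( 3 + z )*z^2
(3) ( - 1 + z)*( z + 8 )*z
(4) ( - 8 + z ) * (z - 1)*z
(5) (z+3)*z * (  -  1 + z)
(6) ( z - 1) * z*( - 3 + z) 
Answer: 5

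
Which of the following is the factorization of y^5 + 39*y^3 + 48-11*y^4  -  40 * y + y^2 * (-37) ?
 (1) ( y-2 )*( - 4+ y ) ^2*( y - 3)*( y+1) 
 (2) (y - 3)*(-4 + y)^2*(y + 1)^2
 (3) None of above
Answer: 3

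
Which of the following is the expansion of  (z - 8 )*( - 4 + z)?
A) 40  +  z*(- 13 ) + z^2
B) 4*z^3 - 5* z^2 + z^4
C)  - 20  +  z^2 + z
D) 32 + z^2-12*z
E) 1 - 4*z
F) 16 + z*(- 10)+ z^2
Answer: D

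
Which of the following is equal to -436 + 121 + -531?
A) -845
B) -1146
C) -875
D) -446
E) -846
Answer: E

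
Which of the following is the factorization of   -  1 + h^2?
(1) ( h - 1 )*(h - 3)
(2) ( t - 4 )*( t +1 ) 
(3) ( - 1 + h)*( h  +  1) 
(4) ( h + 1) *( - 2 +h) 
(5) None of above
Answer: 3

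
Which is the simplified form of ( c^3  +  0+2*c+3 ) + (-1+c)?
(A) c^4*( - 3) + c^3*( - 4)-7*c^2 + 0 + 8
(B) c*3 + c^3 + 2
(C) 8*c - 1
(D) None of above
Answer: B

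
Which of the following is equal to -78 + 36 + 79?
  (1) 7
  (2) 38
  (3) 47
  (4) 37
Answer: 4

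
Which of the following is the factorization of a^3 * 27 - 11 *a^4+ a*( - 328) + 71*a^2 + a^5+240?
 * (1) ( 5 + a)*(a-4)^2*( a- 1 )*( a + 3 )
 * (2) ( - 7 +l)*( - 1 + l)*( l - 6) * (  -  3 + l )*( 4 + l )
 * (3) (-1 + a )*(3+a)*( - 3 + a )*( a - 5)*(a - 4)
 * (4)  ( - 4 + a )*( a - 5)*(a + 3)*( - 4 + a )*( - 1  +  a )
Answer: 4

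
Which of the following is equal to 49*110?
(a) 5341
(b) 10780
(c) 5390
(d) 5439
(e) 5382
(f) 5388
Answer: c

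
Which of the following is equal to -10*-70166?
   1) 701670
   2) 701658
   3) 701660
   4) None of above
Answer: 3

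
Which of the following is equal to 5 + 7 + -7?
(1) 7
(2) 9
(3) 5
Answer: 3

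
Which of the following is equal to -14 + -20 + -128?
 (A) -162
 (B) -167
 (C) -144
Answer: A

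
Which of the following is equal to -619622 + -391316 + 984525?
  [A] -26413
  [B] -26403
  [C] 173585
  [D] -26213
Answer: A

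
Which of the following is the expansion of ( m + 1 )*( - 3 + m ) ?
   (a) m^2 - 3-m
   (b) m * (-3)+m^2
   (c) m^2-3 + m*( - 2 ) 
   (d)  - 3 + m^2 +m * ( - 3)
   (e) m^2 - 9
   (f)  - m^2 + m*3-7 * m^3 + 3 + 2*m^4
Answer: c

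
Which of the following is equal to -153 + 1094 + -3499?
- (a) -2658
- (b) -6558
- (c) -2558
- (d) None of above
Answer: c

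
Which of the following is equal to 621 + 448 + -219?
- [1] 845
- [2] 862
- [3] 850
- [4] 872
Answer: 3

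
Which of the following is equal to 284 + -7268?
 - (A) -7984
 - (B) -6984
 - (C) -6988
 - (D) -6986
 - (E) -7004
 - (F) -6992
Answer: B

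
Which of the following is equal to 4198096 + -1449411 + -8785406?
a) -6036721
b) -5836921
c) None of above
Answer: a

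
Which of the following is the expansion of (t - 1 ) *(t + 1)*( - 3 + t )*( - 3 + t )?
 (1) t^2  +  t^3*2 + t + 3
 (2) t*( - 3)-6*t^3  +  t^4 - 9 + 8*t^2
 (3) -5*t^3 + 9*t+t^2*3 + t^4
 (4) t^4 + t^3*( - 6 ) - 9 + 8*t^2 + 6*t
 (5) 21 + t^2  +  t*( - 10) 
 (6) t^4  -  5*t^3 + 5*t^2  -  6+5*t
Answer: 4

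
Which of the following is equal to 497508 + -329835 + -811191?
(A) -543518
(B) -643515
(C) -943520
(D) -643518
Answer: D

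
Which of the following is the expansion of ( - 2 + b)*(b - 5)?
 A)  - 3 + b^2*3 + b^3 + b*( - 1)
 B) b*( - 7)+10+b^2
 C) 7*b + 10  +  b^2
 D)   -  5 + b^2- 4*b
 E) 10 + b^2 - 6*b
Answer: B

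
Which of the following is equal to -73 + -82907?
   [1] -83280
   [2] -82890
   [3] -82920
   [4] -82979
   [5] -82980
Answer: 5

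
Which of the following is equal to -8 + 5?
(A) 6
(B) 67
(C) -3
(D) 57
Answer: C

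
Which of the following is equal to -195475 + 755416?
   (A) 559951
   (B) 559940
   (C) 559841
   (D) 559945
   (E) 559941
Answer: E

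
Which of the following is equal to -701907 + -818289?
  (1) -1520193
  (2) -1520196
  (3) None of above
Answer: 2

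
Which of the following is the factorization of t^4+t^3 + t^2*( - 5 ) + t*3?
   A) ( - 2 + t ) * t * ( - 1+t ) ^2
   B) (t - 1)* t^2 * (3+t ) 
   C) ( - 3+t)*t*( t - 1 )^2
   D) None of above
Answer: D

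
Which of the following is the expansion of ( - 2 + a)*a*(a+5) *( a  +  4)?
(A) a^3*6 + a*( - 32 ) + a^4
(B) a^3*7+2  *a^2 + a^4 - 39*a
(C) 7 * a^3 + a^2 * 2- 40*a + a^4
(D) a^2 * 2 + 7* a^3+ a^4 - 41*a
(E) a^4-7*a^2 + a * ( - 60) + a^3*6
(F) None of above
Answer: C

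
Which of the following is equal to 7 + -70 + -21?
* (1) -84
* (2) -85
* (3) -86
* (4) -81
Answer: 1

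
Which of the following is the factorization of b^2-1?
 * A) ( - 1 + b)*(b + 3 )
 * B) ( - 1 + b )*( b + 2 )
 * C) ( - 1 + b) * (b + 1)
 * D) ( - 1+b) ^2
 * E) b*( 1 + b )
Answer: C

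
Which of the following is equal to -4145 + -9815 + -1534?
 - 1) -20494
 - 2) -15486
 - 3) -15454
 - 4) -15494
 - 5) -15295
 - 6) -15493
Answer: 4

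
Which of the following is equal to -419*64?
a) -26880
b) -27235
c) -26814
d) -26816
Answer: d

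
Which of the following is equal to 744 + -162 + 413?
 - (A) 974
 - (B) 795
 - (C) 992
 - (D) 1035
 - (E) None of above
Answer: E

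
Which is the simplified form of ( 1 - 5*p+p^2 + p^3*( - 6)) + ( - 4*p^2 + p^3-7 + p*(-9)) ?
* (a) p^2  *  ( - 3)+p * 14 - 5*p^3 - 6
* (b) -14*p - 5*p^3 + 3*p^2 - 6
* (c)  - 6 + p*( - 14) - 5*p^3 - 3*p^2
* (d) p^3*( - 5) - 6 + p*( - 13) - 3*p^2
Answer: c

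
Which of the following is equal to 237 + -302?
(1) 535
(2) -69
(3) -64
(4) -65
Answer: 4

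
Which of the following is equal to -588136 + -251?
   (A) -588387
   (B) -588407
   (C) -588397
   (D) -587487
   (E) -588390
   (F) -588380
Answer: A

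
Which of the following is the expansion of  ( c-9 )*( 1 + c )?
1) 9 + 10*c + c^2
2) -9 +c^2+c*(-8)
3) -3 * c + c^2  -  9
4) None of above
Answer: 2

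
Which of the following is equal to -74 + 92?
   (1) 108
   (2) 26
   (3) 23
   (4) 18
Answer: 4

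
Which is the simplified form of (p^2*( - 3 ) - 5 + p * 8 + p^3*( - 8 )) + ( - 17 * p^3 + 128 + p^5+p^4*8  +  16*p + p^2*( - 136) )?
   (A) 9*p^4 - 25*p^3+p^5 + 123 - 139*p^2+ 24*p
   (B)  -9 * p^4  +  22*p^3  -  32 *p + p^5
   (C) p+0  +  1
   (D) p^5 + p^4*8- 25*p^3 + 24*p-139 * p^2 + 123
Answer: D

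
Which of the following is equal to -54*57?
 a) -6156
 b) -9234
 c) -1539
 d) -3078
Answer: d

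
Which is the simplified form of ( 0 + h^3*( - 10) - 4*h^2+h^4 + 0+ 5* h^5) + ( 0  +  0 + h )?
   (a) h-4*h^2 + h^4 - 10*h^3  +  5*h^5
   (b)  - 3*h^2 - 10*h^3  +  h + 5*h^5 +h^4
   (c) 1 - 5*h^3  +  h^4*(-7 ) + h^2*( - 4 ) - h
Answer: a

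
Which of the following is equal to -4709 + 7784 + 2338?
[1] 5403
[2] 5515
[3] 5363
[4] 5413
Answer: 4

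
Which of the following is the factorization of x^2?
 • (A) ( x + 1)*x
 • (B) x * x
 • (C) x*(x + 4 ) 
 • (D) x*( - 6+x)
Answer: B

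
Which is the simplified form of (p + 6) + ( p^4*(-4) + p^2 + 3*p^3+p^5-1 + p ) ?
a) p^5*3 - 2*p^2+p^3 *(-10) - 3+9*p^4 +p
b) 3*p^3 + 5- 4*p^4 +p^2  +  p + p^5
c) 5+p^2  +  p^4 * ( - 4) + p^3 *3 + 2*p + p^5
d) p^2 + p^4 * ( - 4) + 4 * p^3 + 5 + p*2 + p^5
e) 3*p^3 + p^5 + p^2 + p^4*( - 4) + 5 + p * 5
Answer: c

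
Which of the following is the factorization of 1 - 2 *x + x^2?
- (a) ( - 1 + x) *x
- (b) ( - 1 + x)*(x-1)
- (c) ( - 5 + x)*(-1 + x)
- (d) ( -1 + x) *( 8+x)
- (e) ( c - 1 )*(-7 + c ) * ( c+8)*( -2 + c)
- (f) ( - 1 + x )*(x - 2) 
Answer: b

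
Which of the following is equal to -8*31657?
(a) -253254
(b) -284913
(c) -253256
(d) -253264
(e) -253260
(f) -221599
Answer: c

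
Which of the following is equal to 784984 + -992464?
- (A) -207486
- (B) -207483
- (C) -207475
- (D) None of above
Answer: D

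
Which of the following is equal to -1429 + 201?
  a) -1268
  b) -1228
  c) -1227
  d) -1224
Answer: b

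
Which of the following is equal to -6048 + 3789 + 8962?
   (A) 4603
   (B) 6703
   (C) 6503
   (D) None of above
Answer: B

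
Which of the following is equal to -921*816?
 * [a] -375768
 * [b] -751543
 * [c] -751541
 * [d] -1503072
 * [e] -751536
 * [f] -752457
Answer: e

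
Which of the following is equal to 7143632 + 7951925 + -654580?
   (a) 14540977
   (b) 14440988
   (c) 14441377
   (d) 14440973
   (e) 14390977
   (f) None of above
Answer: f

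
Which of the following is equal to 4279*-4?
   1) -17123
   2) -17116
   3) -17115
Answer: 2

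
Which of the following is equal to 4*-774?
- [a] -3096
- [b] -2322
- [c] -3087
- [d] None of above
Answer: a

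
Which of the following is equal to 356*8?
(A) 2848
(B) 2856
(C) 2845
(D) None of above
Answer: A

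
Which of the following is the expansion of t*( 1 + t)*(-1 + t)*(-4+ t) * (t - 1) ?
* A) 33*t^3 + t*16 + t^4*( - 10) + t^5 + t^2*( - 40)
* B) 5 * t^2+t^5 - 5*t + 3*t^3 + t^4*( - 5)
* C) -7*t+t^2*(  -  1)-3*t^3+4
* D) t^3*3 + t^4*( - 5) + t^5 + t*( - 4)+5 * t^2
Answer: D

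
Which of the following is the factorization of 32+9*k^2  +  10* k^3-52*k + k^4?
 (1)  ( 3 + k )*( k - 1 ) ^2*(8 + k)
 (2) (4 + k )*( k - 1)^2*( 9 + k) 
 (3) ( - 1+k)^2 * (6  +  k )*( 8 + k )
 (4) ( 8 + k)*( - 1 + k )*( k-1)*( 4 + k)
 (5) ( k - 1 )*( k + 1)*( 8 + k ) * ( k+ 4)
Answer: 4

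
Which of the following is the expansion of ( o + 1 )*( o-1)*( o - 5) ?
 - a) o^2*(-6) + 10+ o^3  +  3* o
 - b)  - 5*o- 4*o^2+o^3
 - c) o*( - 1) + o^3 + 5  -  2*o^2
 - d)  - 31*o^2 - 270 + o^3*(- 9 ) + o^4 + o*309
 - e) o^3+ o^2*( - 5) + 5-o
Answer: e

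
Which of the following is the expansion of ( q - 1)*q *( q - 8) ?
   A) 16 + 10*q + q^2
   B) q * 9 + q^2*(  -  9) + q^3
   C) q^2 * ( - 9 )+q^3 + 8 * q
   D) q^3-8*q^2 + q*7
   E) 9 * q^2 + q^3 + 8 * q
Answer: C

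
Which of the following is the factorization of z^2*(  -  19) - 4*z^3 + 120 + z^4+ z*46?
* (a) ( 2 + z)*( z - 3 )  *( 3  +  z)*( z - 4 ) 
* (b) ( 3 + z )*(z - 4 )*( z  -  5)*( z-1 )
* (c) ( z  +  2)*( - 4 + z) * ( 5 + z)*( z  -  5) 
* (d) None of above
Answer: d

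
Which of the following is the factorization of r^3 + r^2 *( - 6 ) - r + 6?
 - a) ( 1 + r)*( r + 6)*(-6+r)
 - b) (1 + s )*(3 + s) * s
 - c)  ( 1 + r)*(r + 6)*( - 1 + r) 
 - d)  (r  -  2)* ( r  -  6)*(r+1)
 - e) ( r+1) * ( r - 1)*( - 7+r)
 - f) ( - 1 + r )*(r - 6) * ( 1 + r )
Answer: f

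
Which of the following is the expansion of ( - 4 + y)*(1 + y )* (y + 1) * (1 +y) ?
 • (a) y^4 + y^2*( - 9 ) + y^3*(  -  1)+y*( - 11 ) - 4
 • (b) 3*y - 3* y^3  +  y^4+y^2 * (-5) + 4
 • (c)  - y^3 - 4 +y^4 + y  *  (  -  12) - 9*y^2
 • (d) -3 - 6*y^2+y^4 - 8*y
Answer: a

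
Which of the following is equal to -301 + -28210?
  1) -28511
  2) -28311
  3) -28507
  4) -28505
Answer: 1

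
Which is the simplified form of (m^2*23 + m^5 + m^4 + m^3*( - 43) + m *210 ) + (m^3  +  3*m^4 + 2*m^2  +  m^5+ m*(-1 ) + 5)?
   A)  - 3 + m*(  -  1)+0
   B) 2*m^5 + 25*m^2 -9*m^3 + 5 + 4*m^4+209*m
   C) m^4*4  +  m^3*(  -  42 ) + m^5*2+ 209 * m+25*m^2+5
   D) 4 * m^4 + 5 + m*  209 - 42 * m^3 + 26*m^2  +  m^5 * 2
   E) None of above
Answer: C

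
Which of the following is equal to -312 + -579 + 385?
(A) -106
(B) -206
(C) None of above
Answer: C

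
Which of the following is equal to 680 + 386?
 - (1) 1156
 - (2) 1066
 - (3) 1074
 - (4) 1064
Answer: 2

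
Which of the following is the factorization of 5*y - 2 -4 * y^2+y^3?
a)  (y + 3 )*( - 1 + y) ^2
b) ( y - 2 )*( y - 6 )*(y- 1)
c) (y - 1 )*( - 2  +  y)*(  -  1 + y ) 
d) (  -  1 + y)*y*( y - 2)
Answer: c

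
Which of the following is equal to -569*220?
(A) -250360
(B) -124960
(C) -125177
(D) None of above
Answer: D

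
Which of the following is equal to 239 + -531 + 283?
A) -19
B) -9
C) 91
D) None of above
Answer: B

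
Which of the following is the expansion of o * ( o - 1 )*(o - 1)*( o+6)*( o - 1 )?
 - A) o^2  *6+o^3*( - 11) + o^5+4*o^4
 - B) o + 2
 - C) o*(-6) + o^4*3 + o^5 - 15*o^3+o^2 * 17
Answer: C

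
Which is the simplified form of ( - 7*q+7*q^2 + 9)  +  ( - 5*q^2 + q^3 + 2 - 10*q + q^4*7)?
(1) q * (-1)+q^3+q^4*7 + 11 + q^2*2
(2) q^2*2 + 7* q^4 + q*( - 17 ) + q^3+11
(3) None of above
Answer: 2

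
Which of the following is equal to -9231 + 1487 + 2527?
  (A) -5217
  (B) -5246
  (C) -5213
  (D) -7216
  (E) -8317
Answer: A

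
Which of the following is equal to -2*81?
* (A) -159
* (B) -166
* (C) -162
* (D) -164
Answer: C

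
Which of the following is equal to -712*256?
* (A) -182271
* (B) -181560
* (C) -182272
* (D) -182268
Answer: C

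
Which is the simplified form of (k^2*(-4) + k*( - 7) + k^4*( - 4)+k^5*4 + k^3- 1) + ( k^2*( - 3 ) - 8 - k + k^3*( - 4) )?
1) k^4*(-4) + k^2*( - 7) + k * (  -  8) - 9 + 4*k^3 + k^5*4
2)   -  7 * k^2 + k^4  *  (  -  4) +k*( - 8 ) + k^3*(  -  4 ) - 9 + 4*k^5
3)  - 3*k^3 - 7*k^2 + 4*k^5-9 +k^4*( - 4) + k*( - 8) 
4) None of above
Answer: 3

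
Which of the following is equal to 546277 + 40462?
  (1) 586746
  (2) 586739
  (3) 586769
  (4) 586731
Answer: 2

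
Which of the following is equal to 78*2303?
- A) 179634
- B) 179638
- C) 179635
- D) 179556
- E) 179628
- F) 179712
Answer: A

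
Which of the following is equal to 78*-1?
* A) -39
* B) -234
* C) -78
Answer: C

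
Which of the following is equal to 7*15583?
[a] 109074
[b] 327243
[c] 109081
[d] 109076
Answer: c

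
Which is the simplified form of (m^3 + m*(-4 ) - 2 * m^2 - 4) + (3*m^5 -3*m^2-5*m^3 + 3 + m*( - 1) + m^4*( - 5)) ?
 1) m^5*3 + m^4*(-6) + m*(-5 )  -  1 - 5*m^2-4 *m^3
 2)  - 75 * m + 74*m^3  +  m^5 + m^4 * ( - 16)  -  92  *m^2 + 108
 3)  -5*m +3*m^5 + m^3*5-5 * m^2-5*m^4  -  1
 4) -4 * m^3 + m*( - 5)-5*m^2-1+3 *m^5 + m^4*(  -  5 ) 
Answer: 4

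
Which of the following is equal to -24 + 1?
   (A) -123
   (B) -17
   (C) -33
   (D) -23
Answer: D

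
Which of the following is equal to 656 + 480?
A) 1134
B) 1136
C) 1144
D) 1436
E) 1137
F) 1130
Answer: B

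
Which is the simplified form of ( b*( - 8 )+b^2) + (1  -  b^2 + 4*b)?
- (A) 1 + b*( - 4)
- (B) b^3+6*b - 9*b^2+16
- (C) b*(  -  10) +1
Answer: A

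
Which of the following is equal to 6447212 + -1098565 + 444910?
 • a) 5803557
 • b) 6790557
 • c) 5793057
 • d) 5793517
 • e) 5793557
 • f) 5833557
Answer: e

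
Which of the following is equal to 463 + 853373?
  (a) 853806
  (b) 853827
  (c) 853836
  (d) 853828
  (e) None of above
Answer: c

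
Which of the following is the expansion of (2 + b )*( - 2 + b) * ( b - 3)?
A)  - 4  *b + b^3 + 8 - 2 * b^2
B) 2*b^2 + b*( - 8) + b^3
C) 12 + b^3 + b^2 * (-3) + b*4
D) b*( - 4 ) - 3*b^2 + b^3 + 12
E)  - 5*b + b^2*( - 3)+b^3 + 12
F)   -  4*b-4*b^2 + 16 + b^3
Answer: D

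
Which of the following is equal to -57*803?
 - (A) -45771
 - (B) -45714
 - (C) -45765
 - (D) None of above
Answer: A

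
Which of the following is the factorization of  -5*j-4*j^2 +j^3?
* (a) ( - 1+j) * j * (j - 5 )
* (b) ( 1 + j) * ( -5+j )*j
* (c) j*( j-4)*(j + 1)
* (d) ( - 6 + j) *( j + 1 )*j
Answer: b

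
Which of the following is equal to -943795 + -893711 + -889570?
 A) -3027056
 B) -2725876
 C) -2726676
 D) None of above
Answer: D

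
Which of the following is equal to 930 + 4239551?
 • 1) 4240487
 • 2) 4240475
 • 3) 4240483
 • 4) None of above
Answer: 4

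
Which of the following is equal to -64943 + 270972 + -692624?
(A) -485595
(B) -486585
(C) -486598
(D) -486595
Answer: D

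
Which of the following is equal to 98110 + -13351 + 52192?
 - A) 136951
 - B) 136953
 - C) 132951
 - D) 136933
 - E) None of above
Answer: A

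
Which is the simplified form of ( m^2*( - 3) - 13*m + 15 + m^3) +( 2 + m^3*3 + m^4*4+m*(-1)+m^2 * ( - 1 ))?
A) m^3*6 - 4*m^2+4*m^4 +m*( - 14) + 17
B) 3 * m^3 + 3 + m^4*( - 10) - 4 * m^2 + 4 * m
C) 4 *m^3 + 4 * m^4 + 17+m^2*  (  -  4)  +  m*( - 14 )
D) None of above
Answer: C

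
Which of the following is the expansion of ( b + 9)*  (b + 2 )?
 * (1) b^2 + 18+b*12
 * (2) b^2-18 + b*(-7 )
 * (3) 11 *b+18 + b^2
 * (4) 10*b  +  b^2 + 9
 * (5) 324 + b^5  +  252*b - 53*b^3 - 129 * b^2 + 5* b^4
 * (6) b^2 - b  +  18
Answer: 3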